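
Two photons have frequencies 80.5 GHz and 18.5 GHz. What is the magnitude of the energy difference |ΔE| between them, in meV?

Using E = hf: E₁ = 5.334 × 10^-23 J, E₂ = 1.226 × 10^-23 J.
|ΔE| = |5.334 × 10^-23 − 1.226 × 10^-23| = 4.11 × 10^-23 J = 0.256 meV.

0.256 meV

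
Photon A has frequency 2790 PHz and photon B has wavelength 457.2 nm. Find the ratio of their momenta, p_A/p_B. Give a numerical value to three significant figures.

p_A = 6.167e-24 kg·m/s (from frequency = 2790 PHz, via p = hf/c).
p_B = 1.449e-27 kg·m/s (from wavelength = 457.2 nm, via p = h/λ).
Ratio = 6.167e-24 / 1.449e-27 = 4250.

4250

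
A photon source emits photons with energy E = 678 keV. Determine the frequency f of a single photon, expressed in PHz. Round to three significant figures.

Use h = 6.62607015e-34 J·s, 1 eV = 1.602176634e-19 J.
First convert: E = 678 keV = 1.0863e-13 J.
For a photon f = E/h, so f = 1.639e20 Hz.
Converting to PHz: f = 163900 PHz ≈ 1.64e5 PHz.

1.64e5 PHz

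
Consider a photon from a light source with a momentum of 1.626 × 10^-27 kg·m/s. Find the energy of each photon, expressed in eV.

Apply E = pc: E = 4.875 × 10^-19 J.
Converting to eV: E = 3.043 eV ≈ 3.04 eV.

3.04 eV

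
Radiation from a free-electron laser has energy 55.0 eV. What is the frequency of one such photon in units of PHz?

(h = 6.62607015·10^-34 J·s, 1 eV = 1.602176634·10^-19 J.)
Convert to SI: E = 55.0 eV = 8.8120·10^-18 J.
For a photon f = E/h, so f = 1.330·10^16 Hz.
Converting to PHz: f = 13.30 PHz ≈ 13.3 PHz.

13.3 PHz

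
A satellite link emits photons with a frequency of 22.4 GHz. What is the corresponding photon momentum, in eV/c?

Take h = 6.62607015 × 10^-34 J·s, c = 2.99792458 × 10^8 m/s, 1 eV = 1.602176634 × 10^-19 J.
In SI units: f = 22.4 GHz = 2.24 × 10^10 Hz.
Since p = hf/c for a photon, p = 4.951 × 10^-32 kg·m/s.
Converting to eV/c: p = 9.264 × 10^-5 eV/c ≈ 9.26 × 10^-5 eV/c.

9.26 × 10^-5 eV/c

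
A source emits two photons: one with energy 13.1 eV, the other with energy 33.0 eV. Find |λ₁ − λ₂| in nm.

Using λ = hc/E: λ₁ = 9.464e-8 m, λ₂ = 3.757e-8 m.
|Δλ| = |9.464e-8 − 3.757e-8| = 5.71e-8 m = 57.1 nm.

57.1 nm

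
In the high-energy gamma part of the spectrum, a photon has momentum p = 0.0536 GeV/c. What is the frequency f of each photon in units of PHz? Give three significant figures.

Convert to SI: p = 0.0536 GeV/c = 2.8645·10^-20 kg·m/s.
Apply f = pc/h: f = 1.296·10^22 Hz.
Converting to PHz: f = 1.296·10^7 PHz ≈ 1.30·10^7 PHz.

1.30·10^7 PHz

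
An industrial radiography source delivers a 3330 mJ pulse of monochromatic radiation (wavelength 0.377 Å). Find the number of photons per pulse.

Per-photon energy: E = 5.269 × 10^-15 J (from wavelength = 0.377 Å).
N = E_total / E_photon = 3.33 J / 5.269 × 10^-15 J = 6.32 × 10^14.

6.32 × 10^14 photons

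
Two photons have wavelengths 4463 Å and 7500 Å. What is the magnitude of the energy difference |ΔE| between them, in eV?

1.12 eV

Using E = hc/λ: E₁ = 4.4509e-19 J, E₂ = 2.6486e-19 J.
|ΔE| = |4.4509e-19 − 2.6486e-19| = 1.80e-19 J = 1.12 eV.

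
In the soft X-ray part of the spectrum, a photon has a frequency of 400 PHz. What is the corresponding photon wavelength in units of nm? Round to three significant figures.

0.749 nm

First convert: f = 400 PHz = 4.0 × 10^17 Hz.
Apply λ = c/f: λ = 7.495 × 10^-10 m.
Converting to nm: λ = 0.7495 nm ≈ 0.749 nm.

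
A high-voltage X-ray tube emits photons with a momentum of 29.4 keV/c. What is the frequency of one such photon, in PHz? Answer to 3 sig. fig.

Use h = 6.62607015e-34 J·s, c = 2.99792458e8 m/s, 1 eV = 1.602176634e-19 J.
First convert: p = 29.4 keV/c = 1.5712e-23 kg·m/s.
Since f = pc/h for a photon, f = 7.109e18 Hz.
Converting to PHz: f = 7109 PHz ≈ 7110 PHz.

7110 PHz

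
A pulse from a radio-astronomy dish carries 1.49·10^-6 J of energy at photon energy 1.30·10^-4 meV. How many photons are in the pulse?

Per-photon energy: E = 2.083·10^-26 J (from energy = 1.30·10^-4 meV).
N = E_total / E_photon = 1.49·10^-6 J / 2.083·10^-26 J = 7.15·10^19.

7.15·10^19 photons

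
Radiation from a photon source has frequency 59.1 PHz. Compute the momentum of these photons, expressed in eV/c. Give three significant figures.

244 eV/c

Use h = 6.62607015 × 10^-34 J·s, c = 2.99792458 × 10^8 m/s, 1 eV = 1.602176634 × 10^-19 J.
First convert: f = 59.1 PHz = 5.91 × 10^16 Hz.
The photon relation is p = hf/c, giving p = 1.306 × 10^-25 kg·m/s.
Converting to eV/c: p = 244.4 eV/c ≈ 244 eV/c.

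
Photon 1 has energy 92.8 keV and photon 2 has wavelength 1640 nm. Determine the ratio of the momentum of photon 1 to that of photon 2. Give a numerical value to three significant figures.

1.23e5

p_1 = 4.959e-23 kg·m/s (from energy = 92.8 keV, via p = E/c).
p_2 = 4.040e-28 kg·m/s (from wavelength = 1640 nm, via p = h/λ).
Ratio = 4.959e-23 / 4.040e-28 = 1.23e5.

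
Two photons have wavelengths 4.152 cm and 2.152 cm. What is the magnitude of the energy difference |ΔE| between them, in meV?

Using E = hc/λ: E₁ = 4.7843e-24 J, E₂ = 9.2307e-24 J.
|ΔE| = |4.7843e-24 − 9.2307e-24| = 4.45e-24 J = 0.0278 meV.

0.0278 meV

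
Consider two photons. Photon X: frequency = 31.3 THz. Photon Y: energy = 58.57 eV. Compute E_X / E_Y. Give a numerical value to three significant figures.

2.21e-3

E_X = 2.074e-20 J (from frequency = 31.3 THz, via E = hf).
E_Y = 9.384e-18 J (from energy = 58.57 eV, via E given directly).
Ratio = 2.074e-20 / 9.384e-18 = 2.21e-3.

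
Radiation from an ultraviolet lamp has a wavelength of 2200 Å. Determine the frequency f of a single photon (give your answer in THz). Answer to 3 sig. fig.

1360 THz

Convert to SI: λ = 2200 Å = 2.2e-7 m.
The photon relation is f = c/λ, giving f = 1.363e15 Hz.
Converting to THz: f = 1363 THz ≈ 1360 THz.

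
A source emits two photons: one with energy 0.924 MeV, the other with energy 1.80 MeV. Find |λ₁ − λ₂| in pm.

0.653 pm

Using λ = hc/E: λ₁ = 1.342·10^-12 m, λ₂ = 6.888·10^-13 m.
|Δλ| = |1.342·10^-12 − 6.888·10^-13| = 6.53·10^-13 m = 0.653 pm.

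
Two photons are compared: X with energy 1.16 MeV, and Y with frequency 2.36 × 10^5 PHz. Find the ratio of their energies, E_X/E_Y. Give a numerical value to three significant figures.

E_X = 1.859 × 10^-13 J (from energy = 1.16 MeV, via E given directly).
E_Y = 1.564 × 10^-13 J (from frequency = 2.36 × 10^5 PHz, via E = hf).
Ratio = 1.859 × 10^-13 / 1.564 × 10^-13 = 1.19.

1.19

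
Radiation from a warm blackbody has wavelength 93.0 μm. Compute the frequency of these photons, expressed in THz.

3.22 THz

Use c = 2.99792458e8 m/s.
Convert to SI: λ = 93.0 μm = 9.30e-5 m.
Apply f = c/λ: f = 3.224e12 Hz.
Converting to THz: f = 3.224 THz ≈ 3.22 THz.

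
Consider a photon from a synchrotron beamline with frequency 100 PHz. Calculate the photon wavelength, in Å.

Take c = 2.99792458e8 m/s.
Convert to SI: f = 100 PHz = 1.00e17 Hz.
Apply λ = c/f: λ = 2.998e-9 m.
Converting to Å: λ = 29.98 Å ≈ 30.0 Å.

30.0 Å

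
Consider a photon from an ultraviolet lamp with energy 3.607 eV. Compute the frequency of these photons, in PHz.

0.872 PHz

Use h = 6.62607015·10^-34 J·s, 1 eV = 1.602176634·10^-19 J.
Convert to SI: E = 3.607 eV = 5.7791·10^-19 J.
Since f = E/h for a photon, f = 8.722·10^14 Hz.
Converting to PHz: f = 0.8722 PHz ≈ 0.872 PHz.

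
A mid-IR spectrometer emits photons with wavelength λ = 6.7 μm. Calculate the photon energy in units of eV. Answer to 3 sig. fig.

Use h = 6.62607015e-34 J·s, c = 2.99792458e8 m/s, 1 eV = 1.602176634e-19 J.
Convert to SI: λ = 6.7 μm = 6.7e-6 m.
Since E = hc/λ for a photon, E = 2.965e-20 J.
Converting to eV: E = 0.1851 eV ≈ 0.185 eV.

0.185 eV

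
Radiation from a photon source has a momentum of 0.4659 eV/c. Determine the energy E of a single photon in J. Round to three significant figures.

(c = 2.99792458e8 m/s, 1 eV = 1.602176634e-19 J.)
First convert: p = 0.4659 eV/c = 2.4899e-28 kg·m/s.
Apply E = pc: E = 7.465e-20 J.
So E ≈ 7.46e-20 J.

7.46e-20 J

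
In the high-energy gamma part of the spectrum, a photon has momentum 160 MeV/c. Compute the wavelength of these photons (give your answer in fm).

7.75 fm

Take h = 6.62607015e-34 J·s, c = 2.99792458e8 m/s, 1 eV = 1.602176634e-19 J.
In SI units: p = 160 MeV/c = 8.5509e-20 kg·m/s.
For a photon λ = h/p, so λ = 7.749e-15 m.
Converting to fm: λ = 7.749 fm ≈ 7.75 fm.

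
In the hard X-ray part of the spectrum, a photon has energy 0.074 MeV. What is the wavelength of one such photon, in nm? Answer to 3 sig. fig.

(h = 6.62607015e-34 J·s, c = 2.99792458e8 m/s, 1 eV = 1.602176634e-19 J.)
First convert: E = 0.074 MeV = 1.1856e-14 J.
Since λ = hc/E for a photon, λ = 1.675e-11 m.
Converting to nm: λ = 0.01675 nm ≈ 0.0168 nm.

0.0168 nm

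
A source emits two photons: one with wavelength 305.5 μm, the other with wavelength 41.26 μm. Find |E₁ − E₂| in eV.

Using E = hc/λ: E₁ = 6.5023e-22 J, E₂ = 4.8145e-21 J.
|ΔE| = |6.5023e-22 − 4.8145e-21| = 4.16e-21 J = 0.0260 eV.

0.0260 eV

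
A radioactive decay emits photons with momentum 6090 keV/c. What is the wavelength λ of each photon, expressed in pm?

In SI units: p = 6090 keV/c = 3.2547e-21 kg·m/s.
For a photon λ = h/p, so λ = 2.036e-13 m.
Converting to pm: λ = 0.2036 pm ≈ 0.204 pm.

0.204 pm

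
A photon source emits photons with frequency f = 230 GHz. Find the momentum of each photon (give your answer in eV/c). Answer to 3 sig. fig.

Take h = 6.62607015·10^-34 J·s, c = 2.99792458·10^8 m/s, 1 eV = 1.602176634·10^-19 J.
Convert to SI: f = 230 GHz = 2.3·10^11 Hz.
Since p = hf/c for a photon, p = 5.084·10^-31 kg·m/s.
Converting to eV/c: p = 9.512·10^-4 eV/c ≈ 9.51·10^-4 eV/c.

9.51·10^-4 eV/c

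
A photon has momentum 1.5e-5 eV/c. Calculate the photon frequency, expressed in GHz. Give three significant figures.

Convert to SI: p = 1.5e-5 eV/c = 8.0164e-33 kg·m/s.
For a photon f = pc/h, so f = 3.627e9 Hz.
Converting to GHz: f = 3.627 GHz ≈ 3.63 GHz.

3.63 GHz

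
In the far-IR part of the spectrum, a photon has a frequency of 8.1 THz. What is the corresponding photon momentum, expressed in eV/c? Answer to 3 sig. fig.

First convert: f = 8.1 THz = 8.1 × 10^12 Hz.
For a photon p = hf/c, so p = 1.790 × 10^-29 kg·m/s.
Converting to eV/c: p = 0.03350 eV/c ≈ 0.0335 eV/c.

0.0335 eV/c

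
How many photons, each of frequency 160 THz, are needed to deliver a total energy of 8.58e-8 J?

Per-photon energy: E = 1.060e-19 J (from frequency = 160 THz).
N = E_total / E_photon = 8.58e-8 J / 1.060e-19 J = 8.09e11.

8.09e11 photons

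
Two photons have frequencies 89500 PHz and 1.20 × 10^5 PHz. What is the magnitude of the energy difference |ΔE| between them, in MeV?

0.126 MeV

Using E = hf: E₁ = 5.930 × 10^-14 J, E₂ = 7.951 × 10^-14 J.
|ΔE| = |5.930 × 10^-14 − 7.951 × 10^-14| = 2.02 × 10^-14 J = 0.126 MeV.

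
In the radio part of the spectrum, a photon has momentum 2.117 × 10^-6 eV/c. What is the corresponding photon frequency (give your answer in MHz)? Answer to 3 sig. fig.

512 MHz

In SI units: p = 2.117 × 10^-6 eV/c = 1.1314 × 10^-33 kg·m/s.
Since f = pc/h for a photon, f = 5.119 × 10^8 Hz.
Converting to MHz: f = 511.9 MHz ≈ 512 MHz.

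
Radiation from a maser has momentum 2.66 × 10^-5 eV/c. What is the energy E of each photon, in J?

4.26 × 10^-24 J

Use c = 2.99792458 × 10^8 m/s, 1 eV = 1.602176634 × 10^-19 J.
Convert to SI: p = 2.66 × 10^-5 eV/c = 1.4216 × 10^-32 kg·m/s.
The photon relation is E = pc, giving E = 4.262 × 10^-24 J.
So E ≈ 4.26 × 10^-24 J.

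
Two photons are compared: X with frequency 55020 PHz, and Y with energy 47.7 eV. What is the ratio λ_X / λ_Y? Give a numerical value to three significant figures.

2.10 × 10^-4

λ_X = 5.449 × 10^-12 m (from frequency = 55020 PHz, via λ = c/f).
λ_Y = 2.599 × 10^-8 m (from energy = 47.7 eV, via λ = hc/E).
Ratio = 5.449 × 10^-12 / 2.599 × 10^-8 = 2.10 × 10^-4.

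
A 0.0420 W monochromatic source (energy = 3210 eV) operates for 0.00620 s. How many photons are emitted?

Total energy: E_total = P·t = 0.0420 × 0.00620 = 2.604·10^-4 J.
Per-photon energy: E = 5.143·10^-16 J.
N = E_total / E_photon = 5.06·10^11.

5.06·10^11 photons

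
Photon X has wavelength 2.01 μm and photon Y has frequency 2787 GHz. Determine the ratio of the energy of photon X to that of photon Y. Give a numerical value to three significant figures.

53.5

E_X = 9.883·10^-20 J (from wavelength = 2.01 μm, via E = hc/λ).
E_Y = 1.847·10^-21 J (from frequency = 2787 GHz, via E = hf).
Ratio = 9.883·10^-20 / 1.847·10^-21 = 53.5.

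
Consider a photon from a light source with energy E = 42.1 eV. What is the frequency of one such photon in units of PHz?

10.2 PHz

Convert to SI: E = 42.1 eV = 6.7452 × 10^-18 J.
Since f = E/h for a photon, f = 1.018 × 10^16 Hz.
Converting to PHz: f = 10.18 PHz ≈ 10.2 PHz.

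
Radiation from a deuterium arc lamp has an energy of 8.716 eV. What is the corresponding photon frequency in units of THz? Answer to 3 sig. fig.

2110 THz

Use h = 6.62607015·10^-34 J·s, 1 eV = 1.602176634·10^-19 J.
In SI units: E = 8.716 eV = 1.3965·10^-18 J.
Apply f = E/h: f = 2.108·10^15 Hz.
Converting to THz: f = 2108 THz ≈ 2110 THz.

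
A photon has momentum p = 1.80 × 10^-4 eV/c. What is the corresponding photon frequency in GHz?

43.5 GHz

First convert: p = 1.80 × 10^-4 eV/c = 9.6197 × 10^-32 kg·m/s.
Since f = pc/h for a photon, f = 4.352 × 10^10 Hz.
Converting to GHz: f = 43.52 GHz ≈ 43.5 GHz.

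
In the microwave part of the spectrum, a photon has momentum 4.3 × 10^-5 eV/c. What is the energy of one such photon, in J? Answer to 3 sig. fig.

6.89 × 10^-24 J

Use c = 2.99792458 × 10^8 m/s, 1 eV = 1.602176634 × 10^-19 J.
First convert: p = 4.3 × 10^-5 eV/c = 2.2980 × 10^-32 kg·m/s.
Apply E = pc: E = 6.889 × 10^-24 J.
So E ≈ 6.89 × 10^-24 J.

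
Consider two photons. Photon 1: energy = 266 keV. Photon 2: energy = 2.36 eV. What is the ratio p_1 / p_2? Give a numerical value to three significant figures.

p_1 = 1.422e-22 kg·m/s (from energy = 266 keV, via p = E/c).
p_2 = 1.261e-27 kg·m/s (from energy = 2.36 eV, via p = E/c).
Ratio = 1.422e-22 / 1.261e-27 = 1.13e5.

1.13e5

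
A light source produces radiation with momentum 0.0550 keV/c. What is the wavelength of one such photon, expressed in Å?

Convert to SI: p = 0.0550 keV/c = 2.9394e-26 kg·m/s.
Apply λ = h/p: λ = 2.254e-8 m.
Converting to Å: λ = 225.4 Å ≈ 225 Å.

225 Å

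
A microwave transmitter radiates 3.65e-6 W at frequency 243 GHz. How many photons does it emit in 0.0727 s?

1.65e15 photons

Total energy: E_total = P·t = 3.65e-6 × 0.0727 = 2.654e-7 J.
Per-photon energy: E = 1.610e-22 J.
N = E_total / E_photon = 1.65e15.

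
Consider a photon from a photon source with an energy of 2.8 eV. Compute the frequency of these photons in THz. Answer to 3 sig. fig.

677 THz

(h = 6.62607015 × 10^-34 J·s, 1 eV = 1.602176634 × 10^-19 J.)
In SI units: E = 2.8 eV = 4.4861 × 10^-19 J.
The photon relation is f = E/h, giving f = 6.770 × 10^14 Hz.
Converting to THz: f = 677.0 THz ≈ 677 THz.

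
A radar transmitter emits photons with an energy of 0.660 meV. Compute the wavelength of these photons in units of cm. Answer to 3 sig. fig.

0.188 cm

(h = 6.62607015 × 10^-34 J·s, c = 2.99792458 × 10^8 m/s, 1 eV = 1.602176634 × 10^-19 J.)
Convert to SI: E = 0.660 meV = 1.0574 × 10^-22 J.
For a photon λ = hc/E, so λ = 0.001879 m.
Converting to cm: λ = 0.1879 cm ≈ 0.188 cm.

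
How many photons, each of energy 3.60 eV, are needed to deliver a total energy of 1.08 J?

Per-photon energy: E = 5.768 × 10^-19 J (from energy = 3.60 eV).
N = E_total / E_photon = 1.08 J / 5.768 × 10^-19 J = 1.87 × 10^18.

1.87 × 10^18 photons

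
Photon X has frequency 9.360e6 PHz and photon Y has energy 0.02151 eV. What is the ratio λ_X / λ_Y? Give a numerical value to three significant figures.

λ_X = 3.203e-14 m (from frequency = 9.360e6 PHz, via λ = c/f).
λ_Y = 5.764e-5 m (from energy = 0.02151 eV, via λ = hc/E).
Ratio = 3.203e-14 / 5.764e-5 = 5.56e-10.

5.56e-10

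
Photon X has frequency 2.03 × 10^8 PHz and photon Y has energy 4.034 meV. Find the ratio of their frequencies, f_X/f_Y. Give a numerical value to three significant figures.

2.08 × 10^11

f_X = 2.030 × 10^23 Hz (from frequency = 2.03 × 10^8 PHz, via f given directly).
f_Y = 9.754 × 10^11 Hz (from energy = 4.034 meV, via f = E/h).
Ratio = 2.030 × 10^23 / 9.754 × 10^11 = 2.08 × 10^11.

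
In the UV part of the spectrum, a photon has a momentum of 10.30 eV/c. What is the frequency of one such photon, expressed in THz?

First convert: p = 10.30 eV/c = 5.5046 × 10^-27 kg·m/s.
Apply f = pc/h: f = 2.491 × 10^15 Hz.
Converting to THz: f = 2491 THz ≈ 2490 THz.

2490 THz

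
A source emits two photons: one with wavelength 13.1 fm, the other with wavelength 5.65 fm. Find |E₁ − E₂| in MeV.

125 MeV

Using E = hc/λ: E₁ = 1.516e-11 J, E₂ = 3.516e-11 J.
|ΔE| = |1.516e-11 − 3.516e-11| = 2.00e-11 J = 125 MeV.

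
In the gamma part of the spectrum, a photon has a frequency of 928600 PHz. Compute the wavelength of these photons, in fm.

323 fm

Use c = 2.99792458 × 10^8 m/s.
First convert: f = 928600 PHz = 9.286 × 10^20 Hz.
Apply λ = c/f: λ = 3.228 × 10^-13 m.
Converting to fm: λ = 322.8 fm ≈ 323 fm.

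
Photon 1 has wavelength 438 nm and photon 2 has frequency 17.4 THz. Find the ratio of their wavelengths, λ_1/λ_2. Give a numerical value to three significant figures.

λ_1 = 4.380e-7 m (from wavelength = 438 nm, via λ given directly).
λ_2 = 1.723e-5 m (from frequency = 17.4 THz, via λ = c/f).
Ratio = 4.380e-7 / 1.723e-5 = 0.0254.

0.0254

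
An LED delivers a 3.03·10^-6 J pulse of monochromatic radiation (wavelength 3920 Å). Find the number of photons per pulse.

5.98·10^12 photons

Per-photon energy: E = 5.067·10^-19 J (from wavelength = 3920 Å).
N = E_total / E_photon = 3.03·10^-6 J / 5.067·10^-19 J = 5.98·10^12.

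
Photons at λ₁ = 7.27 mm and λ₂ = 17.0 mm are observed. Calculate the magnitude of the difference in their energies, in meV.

0.0976 meV

Using E = hc/λ: E₁ = 2.732·10^-23 J, E₂ = 1.168·10^-23 J.
|ΔE| = |2.732·10^-23 − 1.168·10^-23| = 1.56·10^-23 J = 0.0976 meV.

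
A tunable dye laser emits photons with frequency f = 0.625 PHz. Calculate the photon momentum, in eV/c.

2.58 eV/c

Take h = 6.62607015·10^-34 J·s, c = 2.99792458·10^8 m/s, 1 eV = 1.602176634·10^-19 J.
First convert: f = 0.625 PHz = 6.25·10^14 Hz.
Since p = hf/c for a photon, p = 1.381·10^-27 kg·m/s.
Converting to eV/c: p = 2.585 eV/c ≈ 2.58 eV/c.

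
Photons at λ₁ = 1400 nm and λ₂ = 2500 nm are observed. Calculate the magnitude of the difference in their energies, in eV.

0.390 eV

Using E = hc/λ: E₁ = 1.4189 × 10^-19 J, E₂ = 7.9458 × 10^-20 J.
|ΔE| = |1.4189 × 10^-19 − 7.9458 × 10^-20| = 6.24 × 10^-20 J = 0.390 eV.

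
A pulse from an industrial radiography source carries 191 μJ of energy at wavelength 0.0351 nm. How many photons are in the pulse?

Per-photon energy: E = 5.659 × 10^-15 J (from wavelength = 0.0351 nm).
N = E_total / E_photon = 1.91 × 10^-4 J / 5.659 × 10^-15 J = 3.37 × 10^10.

3.37 × 10^10 photons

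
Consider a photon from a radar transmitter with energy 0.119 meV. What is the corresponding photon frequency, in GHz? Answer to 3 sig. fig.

In SI units: E = 0.119 meV = 1.9066e-23 J.
Since f = E/h for a photon, f = 2.877e10 Hz.
Converting to GHz: f = 28.77 GHz ≈ 28.8 GHz.

28.8 GHz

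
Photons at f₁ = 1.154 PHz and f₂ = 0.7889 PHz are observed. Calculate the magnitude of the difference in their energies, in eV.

1.51 eV

Using E = hf: E₁ = 7.6465 × 10^-19 J, E₂ = 5.2273 × 10^-19 J.
|ΔE| = |7.6465 × 10^-19 − 5.2273 × 10^-19| = 2.42 × 10^-19 J = 1.51 eV.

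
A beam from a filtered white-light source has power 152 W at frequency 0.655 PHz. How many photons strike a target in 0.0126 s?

Total energy: E_total = P·t = 152 × 0.0126 = 1.915 J.
Per-photon energy: E = 4.340·10^-19 J.
N = E_total / E_photon = 4.41·10^18.

4.41·10^18 photons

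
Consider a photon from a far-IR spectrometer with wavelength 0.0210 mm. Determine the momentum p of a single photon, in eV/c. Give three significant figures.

Use h = 6.62607015·10^-34 J·s, c = 2.99792458·10^8 m/s, 1 eV = 1.602176634·10^-19 J.
In SI units: λ = 0.0210 mm = 2.10·10^-5 m.
Apply p = h/λ: p = 3.155·10^-29 kg·m/s.
Converting to eV/c: p = 0.05904 eV/c ≈ 0.0590 eV/c.

0.0590 eV/c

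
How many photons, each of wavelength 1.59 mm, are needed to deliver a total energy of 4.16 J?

Per-photon energy: E = 1.249 × 10^-22 J (from wavelength = 1.59 mm).
N = E_total / E_photon = 4.16 J / 1.249 × 10^-22 J = 3.33 × 10^22.

3.33 × 10^22 photons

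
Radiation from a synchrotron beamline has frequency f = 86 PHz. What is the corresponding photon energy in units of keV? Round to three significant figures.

(h = 6.62607015e-34 J·s, 1 eV = 1.602176634e-19 J.)
First convert: f = 86 PHz = 8.6e16 Hz.
The photon relation is E = hf, giving E = 5.698e-17 J.
Converting to keV: E = 0.3557 keV ≈ 0.356 keV.

0.356 keV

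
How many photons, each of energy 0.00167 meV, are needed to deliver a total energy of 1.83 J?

Per-photon energy: E = 2.676 × 10^-25 J (from energy = 0.00167 meV).
N = E_total / E_photon = 1.83 J / 2.676 × 10^-25 J = 6.84 × 10^24.

6.84 × 10^24 photons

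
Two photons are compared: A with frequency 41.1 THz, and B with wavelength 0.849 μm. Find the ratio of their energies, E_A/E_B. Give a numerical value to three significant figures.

E_A = 2.723 × 10^-20 J (from frequency = 41.1 THz, via E = hf).
E_B = 2.340 × 10^-19 J (from wavelength = 0.849 μm, via E = hc/λ).
Ratio = 2.723 × 10^-20 / 2.340 × 10^-19 = 0.116.

0.116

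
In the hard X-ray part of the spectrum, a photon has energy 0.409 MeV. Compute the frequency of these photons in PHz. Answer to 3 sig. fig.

Use h = 6.62607015 × 10^-34 J·s, 1 eV = 1.602176634 × 10^-19 J.
First convert: E = 0.409 MeV = 6.5529 × 10^-14 J.
Since f = E/h for a photon, f = 9.890 × 10^19 Hz.
Converting to PHz: f = 98900 PHz ≈ 9.89 × 10^4 PHz.

9.89 × 10^4 PHz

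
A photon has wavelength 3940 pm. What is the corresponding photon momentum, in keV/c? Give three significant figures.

0.315 keV/c

In SI units: λ = 3940 pm = 3.94 × 10^-9 m.
The photon relation is p = h/λ, giving p = 1.682 × 10^-25 kg·m/s.
Converting to keV/c: p = 0.3147 keV/c ≈ 0.315 keV/c.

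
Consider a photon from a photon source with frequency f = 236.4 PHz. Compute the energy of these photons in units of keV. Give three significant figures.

0.978 keV

(h = 6.62607015e-34 J·s, 1 eV = 1.602176634e-19 J.)
First convert: f = 236.4 PHz = 2.364e17 Hz.
The photon relation is E = hf, giving E = 1.566e-16 J.
Converting to keV: E = 0.9777 keV ≈ 0.978 keV.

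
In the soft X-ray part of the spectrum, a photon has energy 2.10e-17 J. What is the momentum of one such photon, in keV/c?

Apply p = E/c: p = 7.005e-26 kg·m/s.
Converting to keV/c: p = 0.1311 keV/c ≈ 0.131 keV/c.

0.131 keV/c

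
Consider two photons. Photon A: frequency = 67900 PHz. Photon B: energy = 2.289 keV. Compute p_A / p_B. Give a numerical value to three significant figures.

123

p_A = 1.501e-22 kg·m/s (from frequency = 67900 PHz, via p = hf/c).
p_B = 1.223e-24 kg·m/s (from energy = 2.289 keV, via p = E/c).
Ratio = 1.501e-22 / 1.223e-24 = 123.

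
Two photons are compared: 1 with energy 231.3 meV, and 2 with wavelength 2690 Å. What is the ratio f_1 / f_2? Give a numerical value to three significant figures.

0.0502

f_1 = 5.593 × 10^13 Hz (from energy = 231.3 meV, via f = E/h).
f_2 = 1.114 × 10^15 Hz (from wavelength = 2690 Å, via f = c/λ).
Ratio = 5.593 × 10^13 / 1.114 × 10^15 = 0.0502.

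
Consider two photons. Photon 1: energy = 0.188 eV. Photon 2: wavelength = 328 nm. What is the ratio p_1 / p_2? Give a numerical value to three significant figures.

p_1 = 1.005e-28 kg·m/s (from energy = 0.188 eV, via p = E/c).
p_2 = 2.020e-27 kg·m/s (from wavelength = 328 nm, via p = h/λ).
Ratio = 1.005e-28 / 2.020e-27 = 0.0497.

0.0497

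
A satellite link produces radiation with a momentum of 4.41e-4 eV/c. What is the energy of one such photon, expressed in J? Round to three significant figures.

Use c = 2.99792458e8 m/s, 1 eV = 1.602176634e-19 J.
In SI units: p = 4.41e-4 eV/c = 2.3568e-31 kg·m/s.
Since E = pc for a photon, E = 7.066e-23 J.
So E ≈ 7.07e-23 J.

7.07e-23 J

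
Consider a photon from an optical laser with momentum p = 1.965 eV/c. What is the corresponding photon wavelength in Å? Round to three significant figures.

Convert to SI: p = 1.965 eV/c = 1.0502 × 10^-27 kg·m/s.
Apply λ = h/p: λ = 6.310 × 10^-7 m.
Converting to Å: λ = 6310 Å ≈ 6310 Å.

6310 Å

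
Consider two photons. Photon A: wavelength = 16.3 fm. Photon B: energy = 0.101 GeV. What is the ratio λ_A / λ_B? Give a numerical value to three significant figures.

λ_A = 1.630e-14 m (from wavelength = 16.3 fm, via λ given directly).
λ_B = 1.228e-14 m (from energy = 0.101 GeV, via λ = hc/E).
Ratio = 1.630e-14 / 1.228e-14 = 1.33.

1.33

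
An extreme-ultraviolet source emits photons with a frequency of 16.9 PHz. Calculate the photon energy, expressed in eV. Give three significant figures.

69.9 eV

Use h = 6.62607015 × 10^-34 J·s, 1 eV = 1.602176634 × 10^-19 J.
Convert to SI: f = 16.9 PHz = 1.69 × 10^16 Hz.
Apply E = hf: E = 1.120 × 10^-17 J.
Converting to eV: E = 69.89 eV ≈ 69.9 eV.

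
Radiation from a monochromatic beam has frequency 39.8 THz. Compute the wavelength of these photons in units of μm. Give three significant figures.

Convert to SI: f = 39.8 THz = 3.98·10^13 Hz.
Since λ = c/f for a photon, λ = 7.532·10^-6 m.
Converting to μm: λ = 7.532 μm ≈ 7.53 μm.

7.53 μm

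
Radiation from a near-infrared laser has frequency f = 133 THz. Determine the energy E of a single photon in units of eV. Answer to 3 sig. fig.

Convert to SI: f = 133 THz = 1.33e14 Hz.
The photon relation is E = hf, giving E = 8.813e-20 J.
Converting to eV: E = 0.5500 eV ≈ 0.550 eV.

0.550 eV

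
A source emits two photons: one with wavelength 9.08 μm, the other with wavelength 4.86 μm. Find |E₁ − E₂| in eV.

0.119 eV

Using E = hc/λ: E₁ = 2.188e-20 J, E₂ = 4.087e-20 J.
|ΔE| = |2.188e-20 − 4.087e-20| = 1.90e-20 J = 0.119 eV.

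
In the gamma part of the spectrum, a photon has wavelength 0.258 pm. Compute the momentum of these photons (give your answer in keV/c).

(h = 6.62607015 × 10^-34 J·s, c = 2.99792458 × 10^8 m/s, 1 eV = 1.602176634 × 10^-19 J.)
In SI units: λ = 0.258 pm = 2.58 × 10^-13 m.
For a photon p = h/λ, so p = 2.568 × 10^-21 kg·m/s.
Converting to keV/c: p = 4806 keV/c ≈ 4810 keV/c.

4810 keV/c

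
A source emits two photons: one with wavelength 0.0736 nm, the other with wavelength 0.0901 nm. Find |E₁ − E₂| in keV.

Using E = hc/λ: E₁ = 2.699 × 10^-15 J, E₂ = 2.205 × 10^-15 J.
|ΔE| = |2.699 × 10^-15 − 2.205 × 10^-15| = 4.94 × 10^-16 J = 3.08 keV.

3.08 keV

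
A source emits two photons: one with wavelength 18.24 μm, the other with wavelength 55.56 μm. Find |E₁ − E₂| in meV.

Using E = hc/λ: E₁ = 1.0891e-20 J, E₂ = 3.5753e-21 J.
|ΔE| = |1.0891e-20 − 3.5753e-21| = 7.32e-21 J = 45.7 meV.

45.7 meV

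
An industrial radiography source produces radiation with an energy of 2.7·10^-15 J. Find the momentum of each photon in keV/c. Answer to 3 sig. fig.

16.9 keV/c

Take c = 2.99792458·10^8 m/s, 1 eV = 1.602176634·10^-19 J.
The photon relation is p = E/c, giving p = 9.006·10^-24 kg·m/s.
Converting to keV/c: p = 16.85 keV/c ≈ 16.9 keV/c.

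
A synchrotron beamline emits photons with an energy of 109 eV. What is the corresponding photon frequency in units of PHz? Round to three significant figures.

Take h = 6.62607015e-34 J·s, 1 eV = 1.602176634e-19 J.
First convert: E = 109 eV = 1.7464e-17 J.
Since f = E/h for a photon, f = 2.636e16 Hz.
Converting to PHz: f = 26.36 PHz ≈ 26.4 PHz.

26.4 PHz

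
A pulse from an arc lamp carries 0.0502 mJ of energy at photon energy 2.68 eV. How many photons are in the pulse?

1.17e14 photons

Per-photon energy: E = 4.294e-19 J (from energy = 2.68 eV).
N = E_total / E_photon = 5.02e-5 J / 4.294e-19 J = 1.17e14.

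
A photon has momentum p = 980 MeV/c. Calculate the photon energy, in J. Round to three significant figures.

Convert to SI: p = 980 MeV/c = 5.2374e-19 kg·m/s.
The photon relation is E = pc, giving E = 1.570e-10 J.
So E ≈ 1.57e-10 J.

1.57e-10 J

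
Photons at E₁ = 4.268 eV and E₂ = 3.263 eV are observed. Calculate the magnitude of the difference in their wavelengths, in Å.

Using λ = hc/E: λ₁ = 2.9050 × 10^-7 m, λ₂ = 3.7997 × 10^-7 m.
|Δλ| = |2.9050 × 10^-7 − 3.7997 × 10^-7| = 8.95 × 10^-8 m = 895 Å.

895 Å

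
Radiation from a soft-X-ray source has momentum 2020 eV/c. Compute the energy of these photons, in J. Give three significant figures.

In SI units: p = 2020 eV/c = 1.0795 × 10^-24 kg·m/s.
Since E = pc for a photon, E = 3.236 × 10^-16 J.
So E ≈ 3.24 × 10^-16 J.

3.24 × 10^-16 J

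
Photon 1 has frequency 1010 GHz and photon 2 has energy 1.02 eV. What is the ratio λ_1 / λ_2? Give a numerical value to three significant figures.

λ_1 = 2.968e-4 m (from frequency = 1010 GHz, via λ = c/f).
λ_2 = 1.216e-6 m (from energy = 1.02 eV, via λ = hc/E).
Ratio = 2.968e-4 / 1.216e-6 = 244.

244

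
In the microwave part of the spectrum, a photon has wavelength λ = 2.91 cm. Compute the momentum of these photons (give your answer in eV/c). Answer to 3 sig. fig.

Use h = 6.62607015 × 10^-34 J·s, c = 2.99792458 × 10^8 m/s, 1 eV = 1.602176634 × 10^-19 J.
Convert to SI: λ = 2.91 cm = 0.0291 m.
Since p = h/λ for a photon, p = 2.277 × 10^-32 kg·m/s.
Converting to eV/c: p = 4.261 × 10^-5 eV/c ≈ 4.26 × 10^-5 eV/c.

4.26 × 10^-5 eV/c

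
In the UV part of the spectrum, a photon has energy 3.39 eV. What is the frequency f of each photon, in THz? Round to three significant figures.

In SI units: E = 3.39 eV = 5.4314 × 10^-19 J.
Apply f = E/h: f = 8.197 × 10^14 Hz.
Converting to THz: f = 819.7 THz ≈ 820 THz.

820 THz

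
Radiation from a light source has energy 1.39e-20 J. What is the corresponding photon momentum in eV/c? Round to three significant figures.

Use c = 2.99792458e8 m/s, 1 eV = 1.602176634e-19 J.
The photon relation is p = E/c, giving p = 4.637e-29 kg·m/s.
Converting to eV/c: p = 0.08676 eV/c ≈ 0.0868 eV/c.

0.0868 eV/c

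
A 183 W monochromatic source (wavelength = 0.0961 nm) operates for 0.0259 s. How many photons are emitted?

Total energy: E_total = P·t = 183 × 0.0259 = 4.740 J.
Per-photon energy: E = 2.067e-15 J.
N = E_total / E_photon = 2.29e15.

2.29e15 photons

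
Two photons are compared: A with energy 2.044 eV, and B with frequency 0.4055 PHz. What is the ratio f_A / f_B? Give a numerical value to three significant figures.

f_A = 4.942e14 Hz (from energy = 2.044 eV, via f = E/h).
f_B = 4.055e14 Hz (from frequency = 0.4055 PHz, via f given directly).
Ratio = 4.942e14 / 4.055e14 = 1.22.

1.22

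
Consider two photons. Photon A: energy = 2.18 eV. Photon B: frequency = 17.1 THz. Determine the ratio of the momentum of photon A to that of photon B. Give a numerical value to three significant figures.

30.8

p_A = 1.165 × 10^-27 kg·m/s (from energy = 2.18 eV, via p = E/c).
p_B = 3.779 × 10^-29 kg·m/s (from frequency = 17.1 THz, via p = hf/c).
Ratio = 1.165 × 10^-27 / 3.779 × 10^-29 = 30.8.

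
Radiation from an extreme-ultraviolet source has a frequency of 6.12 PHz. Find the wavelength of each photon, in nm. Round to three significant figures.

49.0 nm

(c = 2.99792458e8 m/s.)
Convert to SI: f = 6.12 PHz = 6.12e15 Hz.
The photon relation is λ = c/f, giving λ = 4.899e-8 m.
Converting to nm: λ = 48.99 nm ≈ 49.0 nm.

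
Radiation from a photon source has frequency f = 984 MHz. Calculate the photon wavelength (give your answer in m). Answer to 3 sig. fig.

0.305 m

Take c = 2.99792458 × 10^8 m/s.
First convert: f = 984 MHz = 9.84 × 10^8 Hz.
For a photon λ = c/f, so λ = 0.3047 m.
So λ ≈ 0.305 m.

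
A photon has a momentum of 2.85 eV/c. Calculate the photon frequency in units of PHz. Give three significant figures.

In SI units: p = 2.85 eV/c = 1.5231e-27 kg·m/s.
The photon relation is f = pc/h, giving f = 6.891e14 Hz.
Converting to PHz: f = 0.6891 PHz ≈ 0.689 PHz.

0.689 PHz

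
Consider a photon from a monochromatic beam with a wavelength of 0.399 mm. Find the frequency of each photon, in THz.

(c = 2.99792458e8 m/s.)
First convert: λ = 0.399 mm = 3.99e-4 m.
Apply f = c/λ: f = 7.514e11 Hz.
Converting to THz: f = 0.7514 THz ≈ 0.751 THz.

0.751 THz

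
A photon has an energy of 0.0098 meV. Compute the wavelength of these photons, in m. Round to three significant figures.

Take h = 6.62607015·10^-34 J·s, c = 2.99792458·10^8 m/s, 1 eV = 1.602176634·10^-19 J.
Convert to SI: E = 0.0098 meV = 1.5701·10^-24 J.
Apply λ = hc/E: λ = 0.1265 m.
So λ ≈ 0.127 m.

0.127 m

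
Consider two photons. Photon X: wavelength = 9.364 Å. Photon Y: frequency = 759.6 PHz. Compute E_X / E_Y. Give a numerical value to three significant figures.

0.421

E_X = 2.121 × 10^-16 J (from wavelength = 9.364 Å, via E = hc/λ).
E_Y = 5.033 × 10^-16 J (from frequency = 759.6 PHz, via E = hf).
Ratio = 2.121 × 10^-16 / 5.033 × 10^-16 = 0.421.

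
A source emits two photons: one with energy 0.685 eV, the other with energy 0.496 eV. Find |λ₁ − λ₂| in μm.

Using λ = hc/E: λ₁ = 1.810e-6 m, λ₂ = 2.500e-6 m.
|Δλ| = |1.810e-6 − 2.500e-6| = 6.90e-7 m = 0.690 μm.

0.690 μm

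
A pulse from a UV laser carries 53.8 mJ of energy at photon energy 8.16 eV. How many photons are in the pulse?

4.12e16 photons

Per-photon energy: E = 1.307e-18 J (from energy = 8.16 eV).
N = E_total / E_photon = 0.0538 J / 1.307e-18 J = 4.12e16.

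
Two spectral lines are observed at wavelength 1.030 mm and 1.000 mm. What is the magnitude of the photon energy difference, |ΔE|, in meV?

0.0361 meV

Using E = hc/λ: E₁ = 1.9286e-22 J, E₂ = 1.9864e-22 J.
|ΔE| = |1.9286e-22 − 1.9864e-22| = 5.79e-24 J = 0.0361 meV.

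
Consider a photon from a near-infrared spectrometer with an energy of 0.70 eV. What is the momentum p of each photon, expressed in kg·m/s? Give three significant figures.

3.74·10^-28 kg·m/s

First convert: E = 0.70 eV = 1.1215·10^-19 J.
For a photon p = E/c, so p = 3.741·10^-28 kg·m/s.
So p ≈ 3.74·10^-28 kg·m/s.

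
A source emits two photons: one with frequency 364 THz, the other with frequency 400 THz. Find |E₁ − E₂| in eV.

0.149 eV

Using E = hf: E₁ = 2.412 × 10^-19 J, E₂ = 2.650 × 10^-19 J.
|ΔE| = |2.412 × 10^-19 − 2.650 × 10^-19| = 2.39 × 10^-20 J = 0.149 eV.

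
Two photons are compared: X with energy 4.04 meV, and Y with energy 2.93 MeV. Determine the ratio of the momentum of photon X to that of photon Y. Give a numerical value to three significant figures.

p_X = 2.159e-30 kg·m/s (from energy = 4.04 meV, via p = E/c).
p_Y = 1.566e-21 kg·m/s (from energy = 2.93 MeV, via p = E/c).
Ratio = 2.159e-30 / 1.566e-21 = 1.38e-9.

1.38e-9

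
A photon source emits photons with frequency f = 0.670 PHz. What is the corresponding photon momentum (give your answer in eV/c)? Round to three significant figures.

2.77 eV/c

(h = 6.62607015e-34 J·s, c = 2.99792458e8 m/s, 1 eV = 1.602176634e-19 J.)
Convert to SI: f = 0.670 PHz = 6.70e14 Hz.
The photon relation is p = hf/c, giving p = 1.481e-27 kg·m/s.
Converting to eV/c: p = 2.771 eV/c ≈ 2.77 eV/c.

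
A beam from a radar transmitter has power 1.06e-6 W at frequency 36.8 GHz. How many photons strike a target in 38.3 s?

1.66e18 photons

Total energy: E_total = P·t = 1.06e-6 × 38.3 = 4.060e-5 J.
Per-photon energy: E = 2.438e-23 J.
N = E_total / E_photon = 1.66e18.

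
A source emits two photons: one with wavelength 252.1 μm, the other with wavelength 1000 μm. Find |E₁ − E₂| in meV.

Using E = hc/λ: E₁ = 7.8796 × 10^-22 J, E₂ = 1.9864 × 10^-22 J.
|ΔE| = |7.8796 × 10^-22 − 1.9864 × 10^-22| = 5.89 × 10^-22 J = 3.68 meV.

3.68 meV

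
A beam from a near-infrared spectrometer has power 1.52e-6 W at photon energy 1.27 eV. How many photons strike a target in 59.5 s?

Total energy: E_total = P·t = 1.52e-6 × 59.5 = 9.044e-5 J.
Per-photon energy: E = 2.035e-19 J.
N = E_total / E_photon = 4.44e14.

4.44e14 photons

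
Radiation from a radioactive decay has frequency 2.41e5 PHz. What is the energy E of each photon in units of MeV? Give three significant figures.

First convert: f = 2.41e5 PHz = 2.41e20 Hz.
The photon relation is E = hf, giving E = 1.597e-13 J.
Converting to MeV: E = 0.9967 MeV ≈ 0.997 MeV.

0.997 MeV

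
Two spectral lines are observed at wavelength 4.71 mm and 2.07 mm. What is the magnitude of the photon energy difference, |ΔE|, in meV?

0.336 meV

Using E = hc/λ: E₁ = 4.218e-23 J, E₂ = 9.596e-23 J.
|ΔE| = |4.218e-23 − 9.596e-23| = 5.38e-23 J = 0.336 meV.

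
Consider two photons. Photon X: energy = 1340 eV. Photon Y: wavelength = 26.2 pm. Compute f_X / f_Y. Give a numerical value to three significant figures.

0.0283

f_X = 3.240 × 10^17 Hz (from energy = 1340 eV, via f = E/h).
f_Y = 1.144 × 10^19 Hz (from wavelength = 26.2 pm, via f = c/λ).
Ratio = 3.240 × 10^17 / 1.144 × 10^19 = 0.0283.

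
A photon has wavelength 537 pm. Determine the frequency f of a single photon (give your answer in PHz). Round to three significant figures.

In SI units: λ = 537 pm = 5.37e-10 m.
For a photon f = c/λ, so f = 5.583e17 Hz.
Converting to PHz: f = 558.3 PHz ≈ 558 PHz.

558 PHz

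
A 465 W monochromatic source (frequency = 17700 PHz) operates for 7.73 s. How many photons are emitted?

3.06e17 photons

Total energy: E_total = P·t = 465 × 7.73 = 3594 J.
Per-photon energy: E = 1.173e-14 J.
N = E_total / E_photon = 3.06e17.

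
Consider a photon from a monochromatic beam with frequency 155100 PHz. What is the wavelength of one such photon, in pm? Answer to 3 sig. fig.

1.93 pm

Take c = 2.99792458 × 10^8 m/s.
First convert: f = 155100 PHz = 1.551 × 10^20 Hz.
Since λ = c/f for a photon, λ = 1.933 × 10^-12 m.
Converting to pm: λ = 1.933 pm ≈ 1.93 pm.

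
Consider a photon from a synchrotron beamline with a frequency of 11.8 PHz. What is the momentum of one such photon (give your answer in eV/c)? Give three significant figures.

Use h = 6.62607015 × 10^-34 J·s, c = 2.99792458 × 10^8 m/s, 1 eV = 1.602176634 × 10^-19 J.
Convert to SI: f = 11.8 PHz = 1.18 × 10^16 Hz.
Since p = hf/c for a photon, p = 2.608 × 10^-26 kg·m/s.
Converting to eV/c: p = 48.80 eV/c ≈ 48.8 eV/c.

48.8 eV/c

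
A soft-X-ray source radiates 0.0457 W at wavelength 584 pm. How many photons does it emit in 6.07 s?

8.16 × 10^14 photons

Total energy: E_total = P·t = 0.0457 × 6.07 = 0.2774 J.
Per-photon energy: E = 3.401 × 10^-16 J.
N = E_total / E_photon = 8.16 × 10^14.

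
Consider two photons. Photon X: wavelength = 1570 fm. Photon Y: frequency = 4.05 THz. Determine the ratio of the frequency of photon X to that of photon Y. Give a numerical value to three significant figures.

f_X = 1.910e20 Hz (from wavelength = 1570 fm, via f = c/λ).
f_Y = 4.050e12 Hz (from frequency = 4.05 THz, via f given directly).
Ratio = 1.910e20 / 4.050e12 = 4.71e7.

4.71e7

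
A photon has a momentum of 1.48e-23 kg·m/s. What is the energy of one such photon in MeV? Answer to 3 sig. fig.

0.0277 MeV

Use c = 2.99792458e8 m/s, 1 eV = 1.602176634e-19 J.
For a photon E = pc, so E = 4.437e-15 J.
Converting to MeV: E = 0.02769 MeV ≈ 0.0277 MeV.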